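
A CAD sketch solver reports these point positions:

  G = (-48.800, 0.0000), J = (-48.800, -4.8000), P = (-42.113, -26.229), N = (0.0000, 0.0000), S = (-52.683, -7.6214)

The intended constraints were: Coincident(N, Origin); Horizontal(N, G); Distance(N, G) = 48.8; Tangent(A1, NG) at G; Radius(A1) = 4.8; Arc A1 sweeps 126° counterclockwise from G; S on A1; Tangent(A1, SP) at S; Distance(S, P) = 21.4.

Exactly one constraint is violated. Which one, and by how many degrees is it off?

Tangent(A1, SP) at S — off by 6.40°.

N = (0.00, 0.00) ✓; N.y = 0.00, G.y = 0.00 ✓; |NG| = 48.80 ✓; ∠(JG, GN) = 90.00° ✓; |JG| = 4.800 ✓; bearing(J→S) − bearing(J→G) = 126.0° ✓; |JS| = 4.800 ✓; ∠(JS, SP) = 96.40° ✗; |SP| = 21.40 ✓.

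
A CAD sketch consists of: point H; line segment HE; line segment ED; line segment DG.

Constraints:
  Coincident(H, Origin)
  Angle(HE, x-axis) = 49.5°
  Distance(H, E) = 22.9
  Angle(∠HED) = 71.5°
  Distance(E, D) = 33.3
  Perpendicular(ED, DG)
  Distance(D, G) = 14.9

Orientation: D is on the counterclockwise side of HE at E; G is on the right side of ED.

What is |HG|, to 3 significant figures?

44.9

H is at the origin; HE runs at 49.5° with length 22.9, so E = 22.9·(cos 49.5°, sin 49.5°) = (14.9, 17.4). ∠HED = 71.5°, so ED runs at 49.5° + (180° − 71.5°) = 158° from the x-axis; with |ED| = 33.3, D = E + 33.3·(cos 158°, sin 158°) = (-16.0, 29.9). ED is perpendicular to DG; with |DG| = 14.9 on the right of ED, G = D + 14.9·(0.375, 0.927) = (-10.4, 43.7). Then |HG| = |G − H| = 44.9.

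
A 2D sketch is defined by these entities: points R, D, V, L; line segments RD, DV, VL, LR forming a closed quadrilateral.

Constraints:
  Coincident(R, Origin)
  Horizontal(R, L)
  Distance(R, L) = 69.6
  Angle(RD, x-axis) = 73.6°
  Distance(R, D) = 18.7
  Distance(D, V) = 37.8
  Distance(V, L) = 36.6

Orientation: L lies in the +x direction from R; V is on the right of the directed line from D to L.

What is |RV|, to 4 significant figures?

34.40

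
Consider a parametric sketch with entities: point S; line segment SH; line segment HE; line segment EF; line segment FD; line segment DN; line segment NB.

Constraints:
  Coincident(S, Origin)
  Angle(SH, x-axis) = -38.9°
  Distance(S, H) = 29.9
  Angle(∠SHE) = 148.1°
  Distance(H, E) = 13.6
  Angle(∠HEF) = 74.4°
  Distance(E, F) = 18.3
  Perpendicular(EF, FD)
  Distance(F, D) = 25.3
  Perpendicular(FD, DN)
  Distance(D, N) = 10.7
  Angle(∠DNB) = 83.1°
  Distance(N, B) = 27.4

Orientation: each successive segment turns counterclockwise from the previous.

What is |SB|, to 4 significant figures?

38.19

FD ⟂ DN, so DN runs at -81.40°; with |DN| = 10.7, N = (10.62, -16.70). ∠DNB = 83.1° gives NB at 15.50° from the x-axis; with |NB| = 27.4, B = (37.02, -9.380). Then |SB| = |B − S| = 38.19.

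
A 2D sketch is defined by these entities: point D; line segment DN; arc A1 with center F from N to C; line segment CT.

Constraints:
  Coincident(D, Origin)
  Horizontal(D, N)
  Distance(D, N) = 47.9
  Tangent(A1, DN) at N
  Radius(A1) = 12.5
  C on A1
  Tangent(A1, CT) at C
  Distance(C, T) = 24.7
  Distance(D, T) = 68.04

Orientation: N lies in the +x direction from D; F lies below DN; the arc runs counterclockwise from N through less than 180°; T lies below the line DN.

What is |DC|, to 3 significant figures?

44.1

Checks: D = (0.00, 0.00) ✓; ∠(FN, ND) = 90.00° ✓; |FC| = 12.50 ✓; ∠(FC, CT) = 90.00° ✓; |CT| = 24.70 ✓; |DT| = 68.04 ✓.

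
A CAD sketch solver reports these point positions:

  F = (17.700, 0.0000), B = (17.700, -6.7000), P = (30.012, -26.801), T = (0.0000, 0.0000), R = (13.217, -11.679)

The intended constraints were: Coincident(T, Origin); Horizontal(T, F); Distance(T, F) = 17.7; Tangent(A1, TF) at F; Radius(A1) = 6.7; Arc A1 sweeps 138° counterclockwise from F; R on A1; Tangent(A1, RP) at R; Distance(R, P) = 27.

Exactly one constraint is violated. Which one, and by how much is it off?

Distance(R, P) = 27 — off by 4.40.

T = (0.00, 0.00) ✓; T.y = 0.00, F.y = 0.00 ✓; |TF| = 17.70 ✓; ∠(BF, FT) = 90.00° ✓; |BF| = 6.700 ✓; bearing(B→R) − bearing(B→F) = 138.0° ✓; |BR| = 6.700 ✓; ∠(BR, RP) = 90.00° ✓; |RP| = 22.60 ✗.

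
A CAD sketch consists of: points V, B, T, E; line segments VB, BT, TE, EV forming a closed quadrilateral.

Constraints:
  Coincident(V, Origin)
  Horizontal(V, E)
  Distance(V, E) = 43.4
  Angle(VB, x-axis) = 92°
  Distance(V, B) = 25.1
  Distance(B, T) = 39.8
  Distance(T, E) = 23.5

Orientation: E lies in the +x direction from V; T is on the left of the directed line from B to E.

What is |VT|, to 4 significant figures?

45.20

V is at the origin; V and E share the same y with |VE| = 43.4 and E in +x, so E = (43.4, 0). VB runs at 92.0° with |VB| = 25.1, so B = (-0.8760, 25.08). T is determined by |BT| = 39.8 and |TE| = 23.5 together: it lies at the intersection of circle(B, 39.8) and circle(E, 23.5). With |BE| = 50.89, the foot of the radical line on BE is 35.58 from B and the perpendicular offset is √(39.8² − 35.58²) = 17.83. Taking the left-of-BE solution: T = (38.87, 23.06).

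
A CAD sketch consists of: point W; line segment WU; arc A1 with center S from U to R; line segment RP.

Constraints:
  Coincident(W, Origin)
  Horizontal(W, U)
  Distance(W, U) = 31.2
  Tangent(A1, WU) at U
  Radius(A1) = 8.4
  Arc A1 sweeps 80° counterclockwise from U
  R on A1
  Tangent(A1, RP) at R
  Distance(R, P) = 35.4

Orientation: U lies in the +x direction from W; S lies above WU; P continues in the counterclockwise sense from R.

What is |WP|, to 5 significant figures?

61.876

On A1, U sits at bearing -90° from S; an 80° counterclockwise sweep puts R at bearing -10°, so R = S + 8.4·(cos -10°, sin -10°) = (39.472, 6.9414). A1 meets RP tangentially, so SR is at right angles to RP, so RP runs along (−sin -10°, cos -10°); with |RP| = 35.4, P = (45.620, 41.804). Then |WP| = |P − W| = 61.876.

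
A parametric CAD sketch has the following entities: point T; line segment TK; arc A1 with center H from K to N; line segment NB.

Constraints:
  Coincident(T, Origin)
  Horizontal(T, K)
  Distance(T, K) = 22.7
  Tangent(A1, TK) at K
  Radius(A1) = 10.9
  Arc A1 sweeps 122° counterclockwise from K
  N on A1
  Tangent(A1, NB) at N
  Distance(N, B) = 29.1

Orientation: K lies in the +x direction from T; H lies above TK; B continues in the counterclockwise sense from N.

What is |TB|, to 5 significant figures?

44.533

T is at the origin; TK is horizontal with |TK| = 22.7 and K on the +x side, so K = (22.700, 0.0000). The tangent condition forces HK to be normal to TK, so H = K + (0, 10.9) = (22.700, 10.900). On A1, K sits at bearing -90° from H; a 122° counterclockwise sweep puts N at bearing 32°, so N = H + 10.9·(cos 32°, sin 32°) = (31.944, 16.676). The tangent condition forces HN to be normal to NB, so NB runs along (−sin 32°, cos 32°); with |NB| = 29.1, B = (16.523, 41.354). Then |TB| = |B − T| = 44.533.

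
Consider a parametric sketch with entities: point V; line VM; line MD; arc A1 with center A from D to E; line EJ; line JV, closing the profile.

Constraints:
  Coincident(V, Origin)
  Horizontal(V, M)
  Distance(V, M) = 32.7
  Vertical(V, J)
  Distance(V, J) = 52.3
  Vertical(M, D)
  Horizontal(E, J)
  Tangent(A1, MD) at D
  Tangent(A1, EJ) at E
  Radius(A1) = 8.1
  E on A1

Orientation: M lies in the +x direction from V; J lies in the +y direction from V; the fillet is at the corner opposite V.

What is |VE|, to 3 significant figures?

57.8

V is at the origin; V and M share the same y with |VM| = 32.7 and M on the +x side, so M = (32.7, 0.00). VJ is vertical with |VJ| = 52.3 and J on the +y side, so J = (0.00, 52.3). The virtual corner opposite V is at (32.7, 52.3). Tangency of A1 to MD means the radius AD is perpendicular to MD and tangency of A1 to EJ means the radius AE is perpendicular to EJ, with radius 8.1, so the center A sits 8.1 in from both sides at A = (24.6, 44.2). That places the tangent points at D = (32.7, 44.2) on MD and E = (24.6, 52.3) on EJ. Then |VE| = |E − V| = 57.8.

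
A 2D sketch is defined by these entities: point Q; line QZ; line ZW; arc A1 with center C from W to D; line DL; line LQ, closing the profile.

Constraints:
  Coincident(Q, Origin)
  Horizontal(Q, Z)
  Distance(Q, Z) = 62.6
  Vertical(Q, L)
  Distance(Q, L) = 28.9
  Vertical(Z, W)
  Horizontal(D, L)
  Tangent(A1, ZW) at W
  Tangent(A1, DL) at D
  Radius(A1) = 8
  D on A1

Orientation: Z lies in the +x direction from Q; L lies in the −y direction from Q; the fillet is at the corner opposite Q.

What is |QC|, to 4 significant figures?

58.46

QL is vertical with |QL| = 28.9 and L on the −y side, so L = (0.000, -28.90). The virtual corner opposite Q is at (62.60, -28.90). Tangency of A1 to ZW means the radius CW is perpendicular to ZW and tangency of A1 to DL means the radius CD is perpendicular to DL, with radius 8.0, so the center C sits 8.0 in from both sides at C = (54.60, -20.90). Then |QC| = |C − Q| = 58.46.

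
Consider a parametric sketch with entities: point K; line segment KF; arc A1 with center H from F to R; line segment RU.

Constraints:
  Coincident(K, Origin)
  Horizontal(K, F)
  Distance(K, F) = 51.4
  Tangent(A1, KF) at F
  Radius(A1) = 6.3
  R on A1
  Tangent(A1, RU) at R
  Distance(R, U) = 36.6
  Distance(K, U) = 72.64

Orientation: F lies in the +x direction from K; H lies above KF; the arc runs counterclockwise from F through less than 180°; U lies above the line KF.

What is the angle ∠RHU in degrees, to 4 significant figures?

80.23°

K is at the origin; KF is horizontal with |KF| = 51.4 and F on the +x side, so F = (51.40, 0.000). A1 meets KF tangentially, so HF is at right angles to KF, so H = F + (0, 6.3) = (51.40, 6.300). Since HR ⟂ RU (tangency), |HU| = √(6.3² + 36.6²) = 37.14 regardless of where R sits on A1. So U lies on both circle(K, 72.64) and circle(H, 37.14); the above-KF intersection is U = (58.76, 42.70). R is the foot of the tangent from U: R = (57.70, 6.116).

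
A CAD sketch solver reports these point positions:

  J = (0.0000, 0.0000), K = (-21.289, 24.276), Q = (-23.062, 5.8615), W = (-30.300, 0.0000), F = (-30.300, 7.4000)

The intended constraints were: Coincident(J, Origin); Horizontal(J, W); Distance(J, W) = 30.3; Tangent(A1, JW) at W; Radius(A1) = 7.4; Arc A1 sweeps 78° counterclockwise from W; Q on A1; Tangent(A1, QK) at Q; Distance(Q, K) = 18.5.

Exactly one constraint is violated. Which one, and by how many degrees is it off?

Tangent(A1, QK) at Q — off by 6.50°.

J = (0.00, 0.00) ✓; J.y = 0.00, W.y = 0.00 ✓; |JW| = 30.30 ✓; ∠(FW, WJ) = 90.00° ✓; |FW| = 7.400 ✓; bearing(F→Q) − bearing(F→W) = 78.00° ✓; |FQ| = 7.400 ✓; ∠(FQ, QK) = 83.50° ✗; |QK| = 18.50 ✓.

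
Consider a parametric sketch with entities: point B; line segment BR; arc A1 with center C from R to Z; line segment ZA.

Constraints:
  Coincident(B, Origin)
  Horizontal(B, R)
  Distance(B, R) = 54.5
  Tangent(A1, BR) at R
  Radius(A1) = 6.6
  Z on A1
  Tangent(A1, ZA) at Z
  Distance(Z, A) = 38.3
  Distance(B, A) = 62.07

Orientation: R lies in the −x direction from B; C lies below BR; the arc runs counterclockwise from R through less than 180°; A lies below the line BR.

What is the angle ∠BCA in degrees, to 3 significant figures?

80.9°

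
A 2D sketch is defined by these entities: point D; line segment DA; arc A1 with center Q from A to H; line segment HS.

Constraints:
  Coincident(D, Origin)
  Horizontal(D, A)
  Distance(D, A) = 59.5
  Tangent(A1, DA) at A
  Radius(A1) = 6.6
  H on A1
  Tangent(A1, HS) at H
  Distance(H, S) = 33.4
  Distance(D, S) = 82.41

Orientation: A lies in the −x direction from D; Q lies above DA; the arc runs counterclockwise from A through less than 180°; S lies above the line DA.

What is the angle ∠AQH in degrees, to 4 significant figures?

125.0°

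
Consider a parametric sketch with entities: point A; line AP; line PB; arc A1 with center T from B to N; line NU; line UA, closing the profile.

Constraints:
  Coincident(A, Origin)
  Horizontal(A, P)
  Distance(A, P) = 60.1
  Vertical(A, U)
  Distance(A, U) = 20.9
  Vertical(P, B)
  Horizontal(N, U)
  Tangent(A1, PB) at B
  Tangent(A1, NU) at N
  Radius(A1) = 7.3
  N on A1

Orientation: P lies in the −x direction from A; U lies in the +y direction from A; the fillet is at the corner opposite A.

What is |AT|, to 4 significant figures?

54.52

A and U share the same x with |AU| = 20.9 and U on the +y side, so U = (0.000, 20.90). The virtual corner opposite A is at (-60.10, 20.90). The tangent condition forces TB to be normal to PB and A1 meets NU tangentially, so TN is at right angles to NU, with radius 7.3, so the center T sits 7.3 in from both sides at T = (-52.80, 13.60). Then |AT| = |T − A| = 54.52.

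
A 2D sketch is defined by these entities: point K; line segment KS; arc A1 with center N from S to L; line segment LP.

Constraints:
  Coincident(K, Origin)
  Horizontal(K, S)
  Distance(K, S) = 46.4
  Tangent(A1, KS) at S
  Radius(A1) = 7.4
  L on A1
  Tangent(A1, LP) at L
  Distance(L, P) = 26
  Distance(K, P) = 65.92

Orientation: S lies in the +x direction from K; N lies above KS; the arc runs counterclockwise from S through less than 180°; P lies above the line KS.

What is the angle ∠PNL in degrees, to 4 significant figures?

74.11°

Checks: |NL| = 7.400 ✓; ∠(NL, LP) = 90.00° ✓; |LP| = 26.00 ✓; |KP| = 65.92 ✓.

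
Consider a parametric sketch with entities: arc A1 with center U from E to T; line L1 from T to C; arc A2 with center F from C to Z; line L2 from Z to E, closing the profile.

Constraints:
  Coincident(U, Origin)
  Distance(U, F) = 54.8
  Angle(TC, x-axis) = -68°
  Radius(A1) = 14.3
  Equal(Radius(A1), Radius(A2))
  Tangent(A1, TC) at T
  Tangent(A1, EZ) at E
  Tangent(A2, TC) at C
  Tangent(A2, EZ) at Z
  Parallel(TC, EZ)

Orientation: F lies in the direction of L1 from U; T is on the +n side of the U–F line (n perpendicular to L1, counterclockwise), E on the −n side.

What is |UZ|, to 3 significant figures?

56.6

Tangency of A1 to both parallel lines with radius 14.3 puts T and E at U ± 14.3·n: T = (13.3, 5.36), E = (-13.3, -5.36). Equal radii place C and Z the same way about F: C = F + 14.3·n = (33.8, -45.5), Z = F − 14.3·n = (7.27, -56.2). Then |UZ| = |Z − U| = 56.6.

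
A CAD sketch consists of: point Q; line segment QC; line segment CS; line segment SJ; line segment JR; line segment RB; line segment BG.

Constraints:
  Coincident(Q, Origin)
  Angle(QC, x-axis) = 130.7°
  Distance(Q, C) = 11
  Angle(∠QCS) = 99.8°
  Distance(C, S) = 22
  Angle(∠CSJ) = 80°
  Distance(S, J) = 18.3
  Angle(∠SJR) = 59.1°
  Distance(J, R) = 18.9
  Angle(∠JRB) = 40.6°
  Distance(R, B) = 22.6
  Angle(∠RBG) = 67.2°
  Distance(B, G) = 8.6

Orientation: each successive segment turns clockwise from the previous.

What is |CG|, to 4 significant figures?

27.42

Q is at the origin; QC runs at 130.7° with length 11.0, so C = (-7.173, 8.339). ∠QCS = 99.8° gives CS at 50.50° from the x-axis; with |CS| = 22.0, S = (6.821, 25.32). ∠CSJ = 80.0° gives SJ at -49.50° from the x-axis; with |SJ| = 18.3, J = (18.71, 11.40). ∠SJR = 59.1° gives JR at -170.4° from the x-axis; with |JR| = 18.9, R = (0.07021, 8.248). ∠JRB = 40.6° gives RB at 50.20° from the x-axis; with |RB| = 22.6, B = (14.54, 25.61). ∠RBG = 67.2° gives BG at -62.60° from the x-axis; with |BG| = 8.6, G = (18.49, 17.98). Then |CG| = |G − C| = 27.42.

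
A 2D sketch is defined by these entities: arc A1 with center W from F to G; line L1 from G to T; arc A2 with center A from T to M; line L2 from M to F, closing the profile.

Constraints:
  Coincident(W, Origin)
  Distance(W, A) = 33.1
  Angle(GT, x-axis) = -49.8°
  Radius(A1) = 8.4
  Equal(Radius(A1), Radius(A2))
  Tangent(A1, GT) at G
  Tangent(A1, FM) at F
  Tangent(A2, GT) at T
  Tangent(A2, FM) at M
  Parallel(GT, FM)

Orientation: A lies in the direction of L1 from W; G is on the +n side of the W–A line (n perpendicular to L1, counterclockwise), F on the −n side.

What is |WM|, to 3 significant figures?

34.1

Tangency of A1 to both parallel lines with radius 8.4 puts G and F at W ± 8.4·n: G = (6.42, 5.42), F = (-6.42, -5.42). Equal radii place T and M the same way about A: T = A + 8.4·n = (27.8, -19.9), M = A − 8.4·n = (14.9, -30.7). Then |WM| = |M − W| = 34.1.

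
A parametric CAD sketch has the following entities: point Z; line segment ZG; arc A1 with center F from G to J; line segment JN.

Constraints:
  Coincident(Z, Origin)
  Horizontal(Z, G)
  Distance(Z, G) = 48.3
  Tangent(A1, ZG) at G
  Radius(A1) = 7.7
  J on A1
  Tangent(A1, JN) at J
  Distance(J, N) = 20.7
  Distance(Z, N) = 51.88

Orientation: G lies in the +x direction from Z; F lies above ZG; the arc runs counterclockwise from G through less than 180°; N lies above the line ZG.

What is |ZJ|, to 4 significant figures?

55.96

Checks: |FJ| = 7.700 ✓; ∠(FJ, JN) = 90.00° ✓; |JN| = 20.70 ✓; |ZN| = 51.88 ✓.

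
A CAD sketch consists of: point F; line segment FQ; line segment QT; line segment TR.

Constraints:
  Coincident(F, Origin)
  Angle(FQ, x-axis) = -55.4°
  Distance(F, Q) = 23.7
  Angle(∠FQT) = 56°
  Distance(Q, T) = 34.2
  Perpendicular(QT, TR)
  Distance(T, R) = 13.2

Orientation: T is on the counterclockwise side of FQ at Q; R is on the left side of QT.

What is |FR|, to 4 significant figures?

21.92

F is at the origin; FQ runs at -55.4° with length 23.7, so Q = 23.7·(cos -55.4°, sin -55.4°) = (13.46, -19.51). ∠FQT = 56.0°, so QT runs at -55.4° + (180° − 56.0°) = 68.60° from the x-axis; with |QT| = 34.2, T = Q + 34.2·(cos 68.60°, sin 68.60°) = (25.94, 12.33). QT ⟂ TR; with |TR| = 13.2 on the left of QT, R = T + 13.2·(-0.9311, 0.3649) = (13.65, 17.15). Then |FR| = |R − F| = 21.92.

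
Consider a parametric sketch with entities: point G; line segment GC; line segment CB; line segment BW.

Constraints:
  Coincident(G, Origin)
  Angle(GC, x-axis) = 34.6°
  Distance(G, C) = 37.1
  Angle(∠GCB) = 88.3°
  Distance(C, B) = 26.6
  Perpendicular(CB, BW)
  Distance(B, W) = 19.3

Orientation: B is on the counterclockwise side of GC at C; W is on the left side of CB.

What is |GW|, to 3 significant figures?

31.1

G is at the origin; GC runs at 34.6° with length 37.1, so C = 37.1·(cos 34.6°, sin 34.6°) = (30.5, 21.1). ∠GCB = 88.3°, so CB runs at 34.6° + (180° − 88.3°) = 126° from the x-axis; with |CB| = 26.6, B = C + 26.6·(cos 126°, sin 126°) = (14.8, 42.5). CB ⟂ BW; with |BW| = 19.3 on the left of CB, W = B + 19.3·(-0.806, -0.592) = (-0.764, 31.1). Then |GW| = |W − G| = 31.1.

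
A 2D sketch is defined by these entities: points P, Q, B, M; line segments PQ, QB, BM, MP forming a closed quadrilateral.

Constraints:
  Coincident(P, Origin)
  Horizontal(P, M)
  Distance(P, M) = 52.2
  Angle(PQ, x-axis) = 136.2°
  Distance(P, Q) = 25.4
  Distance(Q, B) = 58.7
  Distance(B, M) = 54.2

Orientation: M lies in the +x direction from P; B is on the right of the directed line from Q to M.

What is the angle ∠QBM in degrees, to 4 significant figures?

80.05°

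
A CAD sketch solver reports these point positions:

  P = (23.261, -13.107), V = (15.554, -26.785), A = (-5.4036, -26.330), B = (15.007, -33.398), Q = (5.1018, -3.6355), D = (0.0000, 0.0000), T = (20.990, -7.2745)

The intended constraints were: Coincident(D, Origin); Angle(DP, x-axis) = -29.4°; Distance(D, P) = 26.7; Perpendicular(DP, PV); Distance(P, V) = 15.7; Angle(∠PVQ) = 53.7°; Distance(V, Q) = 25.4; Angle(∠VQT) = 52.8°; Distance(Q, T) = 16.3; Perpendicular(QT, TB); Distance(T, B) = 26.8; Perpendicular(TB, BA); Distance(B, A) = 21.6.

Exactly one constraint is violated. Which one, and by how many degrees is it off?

Perpendicular(TB, BA) — off by 6.20°.

D = (0.00, 0.00) ✓; DP at -29.40° ✓; |DP| = 26.70 ✓; ∠(DP, PV) = 90.00° ✓; |PV| = 15.70 ✓; ∠PVQ = 53.70° ✓; |VQ| = 25.40 ✓; ∠VQT = 52.80° ✓; |QT| = 16.30 ✓; ∠(QT, TB) = 90.00° ✓; |TB| = 26.80 ✓; ∠(TB, BA) = 96.20° ✗; |BA| = 21.60 ✓.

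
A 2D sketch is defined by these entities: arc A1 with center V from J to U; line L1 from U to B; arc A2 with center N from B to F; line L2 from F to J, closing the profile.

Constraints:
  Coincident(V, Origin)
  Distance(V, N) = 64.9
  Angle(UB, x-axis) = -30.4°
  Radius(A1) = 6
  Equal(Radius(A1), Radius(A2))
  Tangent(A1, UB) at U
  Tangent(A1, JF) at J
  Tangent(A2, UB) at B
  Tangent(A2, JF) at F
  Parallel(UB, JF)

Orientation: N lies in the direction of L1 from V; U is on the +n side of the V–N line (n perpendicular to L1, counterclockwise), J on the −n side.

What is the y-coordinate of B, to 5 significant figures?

-27.667

Tangency of A1 to both parallel lines with radius 6.0 puts U and J at V ± 6.0·n: U = (3.0362, 5.1751), J = (-3.0362, -5.1751). Equal radii place B and F the same way about N: B = N + 6.0·n = (59.013, -27.667), F = N − 6.0·n = (52.941, -38.017). So B.y = -27.667.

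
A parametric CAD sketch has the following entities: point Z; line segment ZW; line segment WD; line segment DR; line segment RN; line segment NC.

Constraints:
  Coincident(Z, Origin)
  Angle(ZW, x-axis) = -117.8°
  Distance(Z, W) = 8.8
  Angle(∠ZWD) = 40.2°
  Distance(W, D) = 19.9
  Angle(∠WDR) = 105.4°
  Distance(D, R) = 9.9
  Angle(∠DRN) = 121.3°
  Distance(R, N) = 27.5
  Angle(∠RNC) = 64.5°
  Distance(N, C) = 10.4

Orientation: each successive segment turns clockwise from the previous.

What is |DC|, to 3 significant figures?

28.2

∠DRN = 121.3° gives RN at -30.9° from the x-axis; with |RN| = 27.5, N = (24.0, 2.15). ∠RNC = 64.5° gives NC at -146° from the x-axis; with |NC| = 10.4, C = (15.3, -3.61). Then |DC| = |C − D| = 28.2.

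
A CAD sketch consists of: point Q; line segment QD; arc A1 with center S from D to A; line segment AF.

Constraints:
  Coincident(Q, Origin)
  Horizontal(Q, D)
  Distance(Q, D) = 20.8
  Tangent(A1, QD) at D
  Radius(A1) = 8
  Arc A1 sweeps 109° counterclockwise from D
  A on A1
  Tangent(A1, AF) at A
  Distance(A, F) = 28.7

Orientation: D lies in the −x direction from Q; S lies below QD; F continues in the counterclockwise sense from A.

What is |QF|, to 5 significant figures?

42.263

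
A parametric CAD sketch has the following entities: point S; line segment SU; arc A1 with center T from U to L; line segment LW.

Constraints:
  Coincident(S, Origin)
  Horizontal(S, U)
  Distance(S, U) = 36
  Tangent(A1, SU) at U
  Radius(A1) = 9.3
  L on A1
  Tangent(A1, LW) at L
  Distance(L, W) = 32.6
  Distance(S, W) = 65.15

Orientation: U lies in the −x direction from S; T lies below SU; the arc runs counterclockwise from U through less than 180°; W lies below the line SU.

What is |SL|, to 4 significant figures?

45.67

S is at the origin; SU is horizontal with |SU| = 36.0 and U on the −x side, so U = (-36.00, 0.000). Tangency of A1 to SU means the radius TU is perpendicular to SU, so T = U + (0, -9.3) = (-36.00, -9.300). Since TL ⟂ LW (tangency), |TW| = √(9.3² + 32.6²) = 33.90 regardless of where L sits on A1. So W lies on both circle(S, 65.15) and circle(T, 33.90); the below-SU intersection is W = (-52.08, -39.15). L is the foot of the tangent from W: L = (-45.08, -7.304).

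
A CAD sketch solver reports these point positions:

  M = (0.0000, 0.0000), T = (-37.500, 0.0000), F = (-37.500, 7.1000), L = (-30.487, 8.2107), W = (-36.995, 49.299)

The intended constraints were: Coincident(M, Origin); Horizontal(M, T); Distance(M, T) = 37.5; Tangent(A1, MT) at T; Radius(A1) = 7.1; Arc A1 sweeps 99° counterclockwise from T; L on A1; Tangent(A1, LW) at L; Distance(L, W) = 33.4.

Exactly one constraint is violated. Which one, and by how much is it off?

Distance(L, W) = 33.4 — off by 8.20.

M = (0.00, 0.00) ✓; M.y = 0.00, T.y = 0.00 ✓; |MT| = 37.50 ✓; ∠(FT, TM) = 90.00° ✓; |FT| = 7.100 ✓; bearing(F→L) − bearing(F→T) = 99.00° ✓; |FL| = 7.100 ✓; ∠(FL, LW) = 90.00° ✓; |LW| = 41.60 ✗.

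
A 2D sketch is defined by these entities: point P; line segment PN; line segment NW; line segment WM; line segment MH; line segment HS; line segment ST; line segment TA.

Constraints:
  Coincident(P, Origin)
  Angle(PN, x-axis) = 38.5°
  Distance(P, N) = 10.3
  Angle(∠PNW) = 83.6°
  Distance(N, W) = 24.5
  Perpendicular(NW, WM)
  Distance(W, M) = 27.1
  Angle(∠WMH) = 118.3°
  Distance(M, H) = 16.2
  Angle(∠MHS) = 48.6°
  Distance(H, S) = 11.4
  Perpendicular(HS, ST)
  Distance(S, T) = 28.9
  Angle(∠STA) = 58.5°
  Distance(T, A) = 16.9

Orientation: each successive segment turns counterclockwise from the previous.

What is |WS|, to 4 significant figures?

26.40

∠WMH = 118.3° gives MH at -73.40° from the x-axis; with |MH| = 16.2, H = (-23.80, -10.89). ∠MHS = 48.6° gives HS at 58.00° from the x-axis; with |HS| = 11.4, S = (-17.76, -1.220). Then |WS| = |S − W| = 26.40.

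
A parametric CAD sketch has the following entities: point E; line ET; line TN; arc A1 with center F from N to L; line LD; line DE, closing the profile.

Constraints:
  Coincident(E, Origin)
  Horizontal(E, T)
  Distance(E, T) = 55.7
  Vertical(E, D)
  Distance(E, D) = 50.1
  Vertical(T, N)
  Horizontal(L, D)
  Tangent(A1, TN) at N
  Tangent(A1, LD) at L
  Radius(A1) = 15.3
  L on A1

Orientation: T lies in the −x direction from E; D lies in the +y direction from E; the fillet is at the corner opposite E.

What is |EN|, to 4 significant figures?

65.68

E is at the origin; ET is horizontal with |ET| = 55.7 and T on the −x side, so T = (-55.70, 0.000). E and D share the same x with |ED| = 50.1 and D on the +y side, so D = (0.000, 50.10). The virtual corner opposite E is at (-55.70, 50.10). The tangent condition forces FN to be normal to TN and since A1 is tangent to LD there, FL ⟂ LD, with radius 15.3, so the center F sits 15.3 in from both sides at F = (-40.40, 34.80). That places the tangent points at N = (-55.70, 34.80) on TN and L = (-40.40, 50.10) on LD. Then |EN| = |N − E| = 65.68.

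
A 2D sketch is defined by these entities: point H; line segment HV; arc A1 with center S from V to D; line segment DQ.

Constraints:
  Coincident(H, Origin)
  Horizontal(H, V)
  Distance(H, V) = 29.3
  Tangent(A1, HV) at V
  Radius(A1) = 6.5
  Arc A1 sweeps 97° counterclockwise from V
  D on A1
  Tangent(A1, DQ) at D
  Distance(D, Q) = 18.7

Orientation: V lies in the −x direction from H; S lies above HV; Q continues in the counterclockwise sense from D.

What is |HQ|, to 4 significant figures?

36.05

H is at the origin; H and V share the same y with |HV| = 29.3 and V on the −x side, so V = (-29.30, 0.000). A1 meets HV tangentially, so SV is at right angles to HV, so S = V + (0, 6.5) = (-29.30, 6.500). On A1, V sits at bearing -90° from S; a 97° counterclockwise sweep puts D at bearing 7°, so D = S + 6.5·(cos 7°, sin 7°) = (-22.85, 7.292). The tangent condition forces SD to be normal to DQ, so DQ runs along (−sin 7°, cos 7°); with |DQ| = 18.7, Q = (-25.13, 25.85). Then |HQ| = |Q − H| = 36.05.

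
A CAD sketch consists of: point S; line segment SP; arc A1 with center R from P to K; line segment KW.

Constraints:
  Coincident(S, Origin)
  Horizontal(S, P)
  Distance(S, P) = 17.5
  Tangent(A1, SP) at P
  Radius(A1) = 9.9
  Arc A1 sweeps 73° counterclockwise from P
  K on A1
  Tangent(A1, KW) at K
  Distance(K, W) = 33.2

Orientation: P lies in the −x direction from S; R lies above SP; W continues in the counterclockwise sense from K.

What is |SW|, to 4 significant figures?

38.79

On A1, P sits at bearing -90° from R; a 73° counterclockwise sweep puts K at bearing -17°, so K = R + 9.9·(cos -17°, sin -17°) = (-8.033, 7.006). Since A1 is tangent to KW there, RK ⟂ KW, so KW runs along (−sin -17°, cos -17°); with |KW| = 33.2, W = (1.674, 38.75). Then |SW| = |W − S| = 38.79.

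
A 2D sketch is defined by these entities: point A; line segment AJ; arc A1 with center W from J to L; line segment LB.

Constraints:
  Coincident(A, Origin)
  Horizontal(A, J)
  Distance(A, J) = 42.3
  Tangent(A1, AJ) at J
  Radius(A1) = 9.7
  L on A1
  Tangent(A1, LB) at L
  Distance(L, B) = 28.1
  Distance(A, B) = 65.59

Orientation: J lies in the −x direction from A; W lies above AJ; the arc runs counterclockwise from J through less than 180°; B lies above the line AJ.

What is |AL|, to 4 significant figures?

38.75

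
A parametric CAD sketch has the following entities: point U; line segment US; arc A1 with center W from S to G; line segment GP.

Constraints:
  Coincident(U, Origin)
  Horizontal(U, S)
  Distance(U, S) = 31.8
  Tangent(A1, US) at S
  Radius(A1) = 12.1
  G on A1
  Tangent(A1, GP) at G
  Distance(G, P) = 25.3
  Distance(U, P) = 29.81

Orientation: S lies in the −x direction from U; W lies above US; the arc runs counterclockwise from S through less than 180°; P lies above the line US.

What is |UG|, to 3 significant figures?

22.1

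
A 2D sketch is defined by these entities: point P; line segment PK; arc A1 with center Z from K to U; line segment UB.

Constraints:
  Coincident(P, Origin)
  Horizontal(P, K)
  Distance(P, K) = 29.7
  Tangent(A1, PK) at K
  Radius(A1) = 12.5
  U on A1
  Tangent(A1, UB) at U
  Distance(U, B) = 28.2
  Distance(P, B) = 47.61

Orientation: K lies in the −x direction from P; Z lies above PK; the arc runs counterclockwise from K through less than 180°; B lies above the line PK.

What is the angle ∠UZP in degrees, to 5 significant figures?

31.912°

P is at the origin; P and K share the same y with |PK| = 29.7 and K on the −x side, so K = (-29.700, 0.0000). Since A1 is tangent to PK there, ZK ⟂ PK, so Z = K + (0, 12.5) = (-29.700, 12.500). Since ZU ⟂ UB (tangency), |ZB| = √(12.5² + 28.2²) = 30.846 regardless of where U sits on A1. So B lies on both circle(P, 47.61) and circle(Z, 30.846); the above-PK intersection is B = (-21.811, 42.320). U is the foot of the tangent from B: U = (-17.357, 14.474).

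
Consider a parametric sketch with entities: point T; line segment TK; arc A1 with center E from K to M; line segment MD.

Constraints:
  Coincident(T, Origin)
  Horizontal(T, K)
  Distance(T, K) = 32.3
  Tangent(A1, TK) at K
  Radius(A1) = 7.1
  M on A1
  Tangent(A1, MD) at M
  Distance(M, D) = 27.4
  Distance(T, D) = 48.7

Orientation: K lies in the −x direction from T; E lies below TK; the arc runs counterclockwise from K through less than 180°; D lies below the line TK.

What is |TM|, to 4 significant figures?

40.17

Checks: |TK| = 32.30 ✓; |EM| = 7.100 ✓; ∠(EM, MD) = 90.00° ✓; |MD| = 27.40 ✓; |TD| = 48.70 ✓.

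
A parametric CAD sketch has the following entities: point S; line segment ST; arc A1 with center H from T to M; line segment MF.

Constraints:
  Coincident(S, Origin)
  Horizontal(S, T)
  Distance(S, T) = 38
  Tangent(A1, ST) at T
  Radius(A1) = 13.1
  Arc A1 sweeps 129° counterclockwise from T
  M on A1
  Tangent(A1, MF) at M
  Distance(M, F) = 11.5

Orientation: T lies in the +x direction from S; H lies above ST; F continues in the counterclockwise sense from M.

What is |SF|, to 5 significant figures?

50.925

On A1, T sits at bearing -90° from H; a 129° counterclockwise sweep puts M at bearing 39°, so M = H + 13.1·(cos 39°, sin 39°) = (48.181, 21.344). Tangency of A1 to MF means the radius HM is perpendicular to MF, so MF runs along (−sin 39°, cos 39°); with |MF| = 11.5, F = (40.943, 30.281). Then |SF| = |F − S| = 50.925.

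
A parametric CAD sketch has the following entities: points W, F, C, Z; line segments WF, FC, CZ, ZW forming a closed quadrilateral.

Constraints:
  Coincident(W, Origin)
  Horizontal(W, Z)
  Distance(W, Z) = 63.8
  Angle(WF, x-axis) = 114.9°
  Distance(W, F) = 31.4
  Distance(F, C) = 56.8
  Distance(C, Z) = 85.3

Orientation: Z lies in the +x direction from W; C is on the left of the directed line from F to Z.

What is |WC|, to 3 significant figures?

76.7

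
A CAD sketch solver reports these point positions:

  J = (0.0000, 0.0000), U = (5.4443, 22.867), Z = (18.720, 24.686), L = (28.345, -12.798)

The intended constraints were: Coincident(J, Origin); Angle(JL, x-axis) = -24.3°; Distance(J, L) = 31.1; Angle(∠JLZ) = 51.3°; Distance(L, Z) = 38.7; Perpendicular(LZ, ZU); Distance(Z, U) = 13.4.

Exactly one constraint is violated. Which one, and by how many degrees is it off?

Perpendicular(LZ, ZU) — off by 6.60°.

J = (0.00, 0.00) ✓; JL at -24.30° ✓; |JL| = 31.10 ✓; ∠JLZ = 51.30° ✓; |LZ| = 38.70 ✓; ∠(LZ, ZU) = 83.40° ✗; |ZU| = 13.40 ✓.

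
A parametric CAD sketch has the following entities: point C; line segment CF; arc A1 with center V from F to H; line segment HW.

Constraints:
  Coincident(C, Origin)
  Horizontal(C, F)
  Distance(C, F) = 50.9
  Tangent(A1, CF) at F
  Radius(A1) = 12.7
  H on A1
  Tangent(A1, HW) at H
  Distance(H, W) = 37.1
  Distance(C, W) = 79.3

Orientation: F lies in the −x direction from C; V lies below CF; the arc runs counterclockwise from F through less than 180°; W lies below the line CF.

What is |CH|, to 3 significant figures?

65.0

C is at the origin; C and F share the same y with |CF| = 50.9 and F on the −x side, so F = (-50.9, 0.00). Tangency of A1 to CF means the radius VF is perpendicular to CF, so V = F + (0, -12.7) = (-50.9, -12.7). Since VH ⟂ HW (tangency), |VW| = √(12.7² + 37.1²) = 39.2 regardless of where H sits on A1. So W lies on both circle(C, 79.3) and circle(V, 39.2); the below-CF intersection is W = (-61.1, -50.6). H is the foot of the tangent from W: H = (-63.6, -13.6).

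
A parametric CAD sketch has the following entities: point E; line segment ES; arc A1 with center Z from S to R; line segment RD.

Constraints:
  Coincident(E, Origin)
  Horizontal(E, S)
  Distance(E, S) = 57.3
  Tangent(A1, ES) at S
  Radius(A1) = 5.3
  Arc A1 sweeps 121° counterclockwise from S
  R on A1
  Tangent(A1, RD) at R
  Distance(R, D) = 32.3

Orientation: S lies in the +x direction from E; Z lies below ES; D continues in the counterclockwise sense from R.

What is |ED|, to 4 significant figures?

78.04

On A1, S sits at bearing 90° from Z; a 121° counterclockwise sweep puts R at bearing 211°, so R = Z + 5.3·(cos 211°, sin 211°) = (52.76, -8.030). The tangent condition forces ZR to be normal to RD, so RD runs along (−sin 211°, cos 211°); with |RD| = 32.3, D = (69.39, -35.72). Then |ED| = |D − E| = 78.04.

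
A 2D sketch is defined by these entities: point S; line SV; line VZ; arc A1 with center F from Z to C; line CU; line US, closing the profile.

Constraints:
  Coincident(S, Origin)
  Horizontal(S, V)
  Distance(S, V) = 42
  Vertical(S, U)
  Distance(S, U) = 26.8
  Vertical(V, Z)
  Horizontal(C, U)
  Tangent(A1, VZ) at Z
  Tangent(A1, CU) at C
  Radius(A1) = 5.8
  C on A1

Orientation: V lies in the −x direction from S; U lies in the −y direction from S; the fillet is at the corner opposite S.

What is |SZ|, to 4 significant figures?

46.96

S is at the origin; SV is horizontal with |SV| = 42.0 and V on the −x side, so V = (-42.00, 0.000). SU is vertical with |SU| = 26.8 and U on the −y side, so U = (0.000, -26.80). The virtual corner opposite S is at (-42.00, -26.80). A1 meets VZ tangentially, so FZ is at right angles to VZ and A1 meets CU tangentially, so FC is at right angles to CU, with radius 5.8, so the center F sits 5.8 in from both sides at F = (-36.20, -21.00). That places the tangent points at Z = (-42.00, -21.00) on VZ and C = (-36.20, -26.80) on CU. Then |SZ| = |Z − S| = 46.96.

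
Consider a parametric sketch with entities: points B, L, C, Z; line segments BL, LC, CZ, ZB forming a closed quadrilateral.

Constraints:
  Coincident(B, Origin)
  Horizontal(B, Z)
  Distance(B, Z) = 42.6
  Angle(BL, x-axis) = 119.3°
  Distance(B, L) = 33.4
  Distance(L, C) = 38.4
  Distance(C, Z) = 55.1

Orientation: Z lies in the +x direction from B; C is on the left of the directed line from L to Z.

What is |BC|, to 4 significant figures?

51.44

Checks: B = (0.00, 0.00) ✓; |LC| = 38.40 ✓; |CZ| = 55.10 ✓.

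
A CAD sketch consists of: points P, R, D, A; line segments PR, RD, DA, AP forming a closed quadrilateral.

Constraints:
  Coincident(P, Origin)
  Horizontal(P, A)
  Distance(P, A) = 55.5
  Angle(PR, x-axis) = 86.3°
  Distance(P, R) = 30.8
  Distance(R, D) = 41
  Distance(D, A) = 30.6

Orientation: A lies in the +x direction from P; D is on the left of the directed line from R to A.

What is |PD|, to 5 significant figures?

51.153

P is at the origin; PA is horizontal with |PA| = 55.5 and A in +x, so A = (55.5, 0). PR runs at 86.3° with |PR| = 30.8, so R = (1.9876, 30.736). D is determined by |RD| = 41.0 and |DA| = 30.6 together: it lies at the intersection of circle(R, 41.0) and circle(A, 30.6). With |RA| = 61.711, the foot of the radical line on RA is 36.889 from R and the perpendicular offset is √(41.0² − 36.889²) = 17.894. Taking the left-of-RA solution: D = (42.888, 27.880).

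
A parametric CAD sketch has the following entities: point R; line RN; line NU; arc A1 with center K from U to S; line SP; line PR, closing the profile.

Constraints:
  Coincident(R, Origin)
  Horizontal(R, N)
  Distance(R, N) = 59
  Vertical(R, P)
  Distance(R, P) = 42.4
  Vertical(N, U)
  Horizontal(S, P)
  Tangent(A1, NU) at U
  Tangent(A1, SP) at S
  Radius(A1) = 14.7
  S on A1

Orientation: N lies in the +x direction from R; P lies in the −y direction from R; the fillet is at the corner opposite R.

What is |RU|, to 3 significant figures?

65.2

The virtual corner opposite R is at (59.0, -42.4). A1 meets NU tangentially, so KU is at right angles to NU and A1 meets SP tangentially, so KS is at right angles to SP, with radius 14.7, so the center K sits 14.7 in from both sides at K = (44.3, -27.7). That places the tangent points at U = (59.0, -27.7) on NU and S = (44.3, -42.4) on SP. Then |RU| = |U − R| = 65.2.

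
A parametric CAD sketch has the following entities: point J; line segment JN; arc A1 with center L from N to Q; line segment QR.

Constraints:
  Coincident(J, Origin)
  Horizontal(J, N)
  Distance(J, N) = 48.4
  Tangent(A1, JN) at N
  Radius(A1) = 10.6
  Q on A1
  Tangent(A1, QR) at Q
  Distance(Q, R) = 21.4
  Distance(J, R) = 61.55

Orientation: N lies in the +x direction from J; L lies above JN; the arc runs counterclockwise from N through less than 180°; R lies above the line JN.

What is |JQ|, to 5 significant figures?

60.072

J is at the origin; JN is horizontal with |JN| = 48.4 and N on the +x side, so N = (48.400, 0.0000). The tangent condition forces LN to be normal to JN, so L = N + (0, 10.6) = (48.400, 10.600). Since LQ ⟂ QR (tangency), |LR| = √(10.6² + 21.4²) = 23.881 regardless of where Q sits on A1. So R lies on both circle(J, 61.55) and circle(L, 23.881); the above-JN intersection is R = (51.087, 34.330). Q is the foot of the tangent from R: Q = (58.368, 14.206).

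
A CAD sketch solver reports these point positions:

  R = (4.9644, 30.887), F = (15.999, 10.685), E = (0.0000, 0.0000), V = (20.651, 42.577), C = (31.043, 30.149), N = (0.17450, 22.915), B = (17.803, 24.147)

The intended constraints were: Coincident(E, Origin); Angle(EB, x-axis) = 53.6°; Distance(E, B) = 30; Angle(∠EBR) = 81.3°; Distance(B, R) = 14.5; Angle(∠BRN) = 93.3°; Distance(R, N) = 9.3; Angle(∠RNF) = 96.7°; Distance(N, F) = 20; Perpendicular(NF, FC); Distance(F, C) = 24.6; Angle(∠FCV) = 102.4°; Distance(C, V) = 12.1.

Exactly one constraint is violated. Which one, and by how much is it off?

Distance(C, V) = 12.1 — off by 4.10.

E = (0.00, 0.00) ✓; EB at 53.60° ✓; |EB| = 30.00 ✓; ∠EBR = 81.30° ✓; |BR| = 14.50 ✓; ∠BRN = 93.30° ✓; |RN| = 9.300 ✓; ∠RNF = 96.70° ✓; |NF| = 20.00 ✓; ∠(NF, FC) = 90.00° ✓; |FC| = 24.60 ✓; ∠FCV = 102.4° ✓; |CV| = 16.20 ✗.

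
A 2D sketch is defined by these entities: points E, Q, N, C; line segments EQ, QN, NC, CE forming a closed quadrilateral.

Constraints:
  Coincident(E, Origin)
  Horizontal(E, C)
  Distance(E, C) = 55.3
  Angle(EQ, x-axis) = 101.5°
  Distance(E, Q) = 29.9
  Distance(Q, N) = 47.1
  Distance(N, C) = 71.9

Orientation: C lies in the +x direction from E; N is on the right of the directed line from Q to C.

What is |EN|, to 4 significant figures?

22.39

E is at the origin; E and C share the same y with |EC| = 55.3 and C in +x, so C = (55.3, 0). EQ runs at 101.5° with |EQ| = 29.9, so Q = (-5.961, 29.30). N is determined by |QN| = 47.1 and |NC| = 71.9 together: it lies at the intersection of circle(Q, 47.1) and circle(C, 71.9). With |QC| = 67.91, the foot of the radical line on QC is 12.22 from Q and the perpendicular offset is √(47.1² − 12.22²) = 45.49. Taking the right-of-QC solution: N = (-14.56, -17.01).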